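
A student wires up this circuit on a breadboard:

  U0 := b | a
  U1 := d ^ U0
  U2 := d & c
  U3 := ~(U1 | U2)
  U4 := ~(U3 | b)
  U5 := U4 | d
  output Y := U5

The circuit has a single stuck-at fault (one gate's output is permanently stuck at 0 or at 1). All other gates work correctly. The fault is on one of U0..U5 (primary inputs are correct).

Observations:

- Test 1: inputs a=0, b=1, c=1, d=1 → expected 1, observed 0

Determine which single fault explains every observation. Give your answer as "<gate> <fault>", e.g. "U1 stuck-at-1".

Fault-free values for test 1 (a=0, b=1, c=1, d=1): U0=1, U1=0, U2=1, U3=0, U4=0, U5=1, giving Y=1. Observed 0.
Test 1: faults giving observed 0 are {U5 stuck-at-0}.
Only U5 stuck-at-0 is consistent with every test.

U5 stuck-at-0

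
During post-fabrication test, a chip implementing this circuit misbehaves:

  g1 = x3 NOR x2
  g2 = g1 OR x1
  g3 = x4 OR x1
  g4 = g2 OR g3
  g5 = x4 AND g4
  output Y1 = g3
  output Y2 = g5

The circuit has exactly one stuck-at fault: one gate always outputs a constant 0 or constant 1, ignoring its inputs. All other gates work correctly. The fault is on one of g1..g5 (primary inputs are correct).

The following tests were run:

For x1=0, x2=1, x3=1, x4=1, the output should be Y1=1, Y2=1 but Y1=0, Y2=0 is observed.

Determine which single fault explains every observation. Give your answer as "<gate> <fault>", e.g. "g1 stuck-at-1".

Fault-free values for test 1 (x1=0, x2=1, x3=1, x4=1): g1=0, g2=0, g3=1, g4=1, g5=1, giving Y1=1, Y2=1. Observed Y1=0, Y2=0.
Test 1: faults giving observed Y1=0, Y2=0 are {g3 stuck-at-0}.
Only g3 stuck-at-0 is consistent with every test.

g3 stuck-at-0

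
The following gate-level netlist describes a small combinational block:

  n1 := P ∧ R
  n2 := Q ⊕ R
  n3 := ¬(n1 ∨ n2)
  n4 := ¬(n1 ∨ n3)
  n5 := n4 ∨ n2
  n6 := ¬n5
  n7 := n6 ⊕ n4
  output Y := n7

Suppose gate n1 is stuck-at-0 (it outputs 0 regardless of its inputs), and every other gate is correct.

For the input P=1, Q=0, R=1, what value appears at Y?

1

Propagate with n1 forced: n1=0 [stuck-at-0], n2=1, n3=0, n4=1, n5=1, n6=0, n7=1.
So Y = 1. (Without the fault it would be 0.)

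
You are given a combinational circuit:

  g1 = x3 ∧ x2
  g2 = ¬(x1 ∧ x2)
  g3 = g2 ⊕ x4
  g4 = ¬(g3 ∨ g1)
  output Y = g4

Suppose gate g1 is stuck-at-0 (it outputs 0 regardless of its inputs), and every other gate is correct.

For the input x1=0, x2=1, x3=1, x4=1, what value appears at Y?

1

Propagate with g1 forced: g1=0 [stuck-at-0], g2=1, g3=0, g4=1.
So Y = 1. (Without the fault it would be 0.)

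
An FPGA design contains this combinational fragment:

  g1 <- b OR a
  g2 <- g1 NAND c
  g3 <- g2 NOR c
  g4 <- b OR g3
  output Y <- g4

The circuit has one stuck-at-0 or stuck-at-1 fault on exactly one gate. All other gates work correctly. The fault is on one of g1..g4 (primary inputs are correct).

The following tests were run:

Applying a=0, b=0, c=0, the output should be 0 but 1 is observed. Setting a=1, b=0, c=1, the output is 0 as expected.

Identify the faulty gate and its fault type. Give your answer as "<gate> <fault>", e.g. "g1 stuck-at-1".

Fault-free values for test 1 (a=0, b=0, c=0): g1=0, g2=1, g3=0, g4=0, giving Y=0. Observed 1.
Test 1: faults giving observed 1 are {g2 stuck-at-0, g3 stuck-at-1, g4 stuck-at-1}.
Test 2 (a=1, b=0, c=1): fault-free g1=1, g2=0, g3=0, g4=0 → 0; observed 0. Eliminates g3 stuck-at-1, g4 stuck-at-1.
Only g2 stuck-at-0 is consistent with every test.

g2 stuck-at-0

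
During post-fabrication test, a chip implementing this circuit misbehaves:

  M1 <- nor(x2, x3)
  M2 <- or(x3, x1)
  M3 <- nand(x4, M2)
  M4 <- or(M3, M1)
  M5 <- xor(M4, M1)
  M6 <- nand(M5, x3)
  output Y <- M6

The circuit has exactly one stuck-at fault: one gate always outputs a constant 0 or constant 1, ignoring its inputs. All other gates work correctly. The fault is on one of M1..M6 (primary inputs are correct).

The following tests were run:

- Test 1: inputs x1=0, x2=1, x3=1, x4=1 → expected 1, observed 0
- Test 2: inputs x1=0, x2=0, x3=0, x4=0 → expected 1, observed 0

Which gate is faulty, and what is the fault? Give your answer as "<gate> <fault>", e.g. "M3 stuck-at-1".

Fault-free values for test 1 (x1=0, x2=1, x3=1, x4=1): M1=0, M2=1, M3=0, M4=0, M5=0, M6=1, giving Y=1. Observed 0.
Test 1: faults giving observed 0 are {M2 stuck-at-0, M3 stuck-at-1, M4 stuck-at-1, M5 stuck-at-1, M6 stuck-at-0}.
Test 2 (x1=0, x2=0, x3=0, x4=0): fault-free M1=1, M2=0, M3=1, M4=1, M5=0, M6=1 → 1; observed 0. Eliminates M2 stuck-at-0, M3 stuck-at-1, M4 stuck-at-1, M5 stuck-at-1.
Only M6 stuck-at-0 is consistent with every test.

M6 stuck-at-0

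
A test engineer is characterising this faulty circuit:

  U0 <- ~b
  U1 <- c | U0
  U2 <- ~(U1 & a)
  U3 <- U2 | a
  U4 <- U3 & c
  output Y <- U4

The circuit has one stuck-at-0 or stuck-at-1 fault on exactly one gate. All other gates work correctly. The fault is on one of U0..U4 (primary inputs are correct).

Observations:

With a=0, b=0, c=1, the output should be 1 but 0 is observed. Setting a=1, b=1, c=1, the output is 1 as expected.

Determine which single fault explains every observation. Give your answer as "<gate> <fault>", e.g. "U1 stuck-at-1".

U2 stuck-at-0

Fault-free values for test 1 (a=0, b=0, c=1): U0=1, U1=1, U2=1, U3=1, U4=1, giving Y=1. Observed 0.
Test 1: faults giving observed 0 are {U2 stuck-at-0, U3 stuck-at-0, U4 stuck-at-0}.
Test 2 (a=1, b=1, c=1): fault-free U0=0, U1=1, U2=0, U3=1, U4=1 → 1; observed 1. Eliminates U3 stuck-at-0, U4 stuck-at-0.
Only U2 stuck-at-0 is consistent with every test.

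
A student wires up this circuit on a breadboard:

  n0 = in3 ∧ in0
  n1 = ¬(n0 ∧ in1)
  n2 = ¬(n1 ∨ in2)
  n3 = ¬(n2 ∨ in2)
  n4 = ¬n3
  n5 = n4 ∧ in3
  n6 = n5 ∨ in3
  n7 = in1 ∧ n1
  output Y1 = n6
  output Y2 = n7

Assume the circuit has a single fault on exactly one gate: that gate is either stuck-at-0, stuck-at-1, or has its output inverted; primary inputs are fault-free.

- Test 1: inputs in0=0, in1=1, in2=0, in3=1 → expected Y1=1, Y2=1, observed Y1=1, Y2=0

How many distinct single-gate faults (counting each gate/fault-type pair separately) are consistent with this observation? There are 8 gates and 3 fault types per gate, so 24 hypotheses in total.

Fault-free: n0=0, n1=1, n2=0, n3=1, n4=0, n5=0, n6=1, n7=1 → Y1=1, Y2=1. Observed Y1=1, Y2=0.
  n0: stuck-at-1, inverted output ✓; others ✗
  n1: stuck-at-0, inverted output ✓; others ✗
  n2: none of the 3 fault types match ✗
  n3: none of the 3 fault types match ✗
  n4: none of the 3 fault types match ✗
  n5: none of the 3 fault types match ✗
  n6: none of the 3 fault types match ✗
  n7: stuck-at-0, inverted output ✓; others ✗
Consistent faults: {n0 stuck-at-1, n0 inverted output, n1 stuck-at-0, n1 inverted output, n7 stuck-at-0, n7 inverted output} — 6 in all.

6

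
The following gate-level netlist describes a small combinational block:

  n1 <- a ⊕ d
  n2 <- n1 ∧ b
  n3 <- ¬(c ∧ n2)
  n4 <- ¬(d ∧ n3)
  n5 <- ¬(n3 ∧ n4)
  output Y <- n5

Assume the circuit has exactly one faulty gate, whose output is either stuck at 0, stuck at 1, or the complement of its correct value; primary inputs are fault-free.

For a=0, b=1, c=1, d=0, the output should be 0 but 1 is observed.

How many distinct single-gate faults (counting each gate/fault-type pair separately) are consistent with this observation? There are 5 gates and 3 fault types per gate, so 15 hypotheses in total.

Fault-free: n1=0, n2=0, n3=1, n4=1, n5=0 → 0. Observed 1.
  n1: stuck-at-1, inverted output ✓; others ✗
  n2: stuck-at-1, inverted output ✓; others ✗
  n3: stuck-at-0, inverted output ✓; others ✗
  n4: stuck-at-0, inverted output ✓; others ✗
  n5: stuck-at-1, inverted output ✓; others ✗
Consistent faults: {n1 stuck-at-1, n1 inverted output, n2 stuck-at-1, n2 inverted output, n3 stuck-at-0, n3 inverted output, n4 stuck-at-0, n4 inverted output, n5 stuck-at-1, n5 inverted output} — 10 in all.

10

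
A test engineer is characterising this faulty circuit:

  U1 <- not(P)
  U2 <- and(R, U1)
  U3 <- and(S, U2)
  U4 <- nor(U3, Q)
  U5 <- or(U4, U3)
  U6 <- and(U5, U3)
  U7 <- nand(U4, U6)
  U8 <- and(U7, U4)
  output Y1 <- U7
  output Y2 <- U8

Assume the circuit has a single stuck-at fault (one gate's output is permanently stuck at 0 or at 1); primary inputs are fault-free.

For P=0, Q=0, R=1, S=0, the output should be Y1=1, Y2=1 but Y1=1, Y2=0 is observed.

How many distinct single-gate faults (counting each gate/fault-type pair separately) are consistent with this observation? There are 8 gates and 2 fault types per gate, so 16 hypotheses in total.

3

Fault-free: U1=1, U2=1, U3=0, U4=1, U5=1, U6=0, U7=1, U8=1 → Y1=1, Y2=1. Observed Y1=1, Y2=0.
  U1: none of the 2 fault types match ✗
  U2: none of the 2 fault types match ✗
  U3: stuck-at-1 ✓; others ✗
  U4: stuck-at-0 ✓; others ✗
  U5: none of the 2 fault types match ✗
  U6: none of the 2 fault types match ✗
  U7: none of the 2 fault types match ✗
  U8: stuck-at-0 ✓; others ✗
Consistent faults: {U3 stuck-at-1, U4 stuck-at-0, U8 stuck-at-0} — 3 in all.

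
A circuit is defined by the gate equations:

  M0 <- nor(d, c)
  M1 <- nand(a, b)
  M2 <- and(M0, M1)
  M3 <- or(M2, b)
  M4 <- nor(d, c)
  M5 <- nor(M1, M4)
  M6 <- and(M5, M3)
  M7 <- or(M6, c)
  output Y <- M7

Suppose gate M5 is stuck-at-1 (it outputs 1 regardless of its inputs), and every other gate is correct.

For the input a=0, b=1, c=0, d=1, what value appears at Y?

Propagate with M5 forced: M0=0, M1=1, M2=0, M3=1, M4=0, M5=1 [stuck-at-1], M6=1, M7=1.
So Y = 1. (Without the fault it would be 0.)

1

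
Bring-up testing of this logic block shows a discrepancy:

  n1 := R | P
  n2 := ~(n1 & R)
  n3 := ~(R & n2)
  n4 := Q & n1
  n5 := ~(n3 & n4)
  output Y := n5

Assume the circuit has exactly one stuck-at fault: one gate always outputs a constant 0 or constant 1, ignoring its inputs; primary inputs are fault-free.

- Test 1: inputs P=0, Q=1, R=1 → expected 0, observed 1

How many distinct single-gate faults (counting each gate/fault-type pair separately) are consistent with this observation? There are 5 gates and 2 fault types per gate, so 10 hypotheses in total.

5

Fault-free: n1=1, n2=0, n3=1, n4=1, n5=0 → 0. Observed 1.
  n1 stuck-at-0: output 1 ✓
  n1 stuck-at-1: output 0 ✗
  n2 stuck-at-0: output 0 ✗
  n2 stuck-at-1: output 1 ✓
  n3 stuck-at-0: output 1 ✓
  n3 stuck-at-1: output 0 ✗
  n4 stuck-at-0: output 1 ✓
  n4 stuck-at-1: output 0 ✗
  n5 stuck-at-0: output 0 ✗
  n5 stuck-at-1: output 1 ✓
Consistent faults: {n1 stuck-at-0, n2 stuck-at-1, n3 stuck-at-0, n4 stuck-at-0, n5 stuck-at-1} — 5 in all.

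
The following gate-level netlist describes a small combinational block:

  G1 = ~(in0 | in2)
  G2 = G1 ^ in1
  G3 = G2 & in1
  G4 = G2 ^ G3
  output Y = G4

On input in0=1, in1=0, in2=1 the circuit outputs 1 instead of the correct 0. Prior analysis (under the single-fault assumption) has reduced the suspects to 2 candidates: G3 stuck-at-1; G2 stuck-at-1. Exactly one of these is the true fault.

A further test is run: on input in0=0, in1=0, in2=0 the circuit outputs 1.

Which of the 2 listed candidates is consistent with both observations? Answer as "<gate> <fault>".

Evaluate each candidate on input in0=0, in1=0, in2=0:
  G3 stuck-at-1: G1=1, G2=1, G3=1 [stuck-at-1], G4=0 → 0 — eliminated
  G2 stuck-at-1: G1=1, G2=1 [stuck-at-1], G3=0, G4=1 → 1 — matches
Only G2 stuck-at-1 reproduces the observed 1.

G2 stuck-at-1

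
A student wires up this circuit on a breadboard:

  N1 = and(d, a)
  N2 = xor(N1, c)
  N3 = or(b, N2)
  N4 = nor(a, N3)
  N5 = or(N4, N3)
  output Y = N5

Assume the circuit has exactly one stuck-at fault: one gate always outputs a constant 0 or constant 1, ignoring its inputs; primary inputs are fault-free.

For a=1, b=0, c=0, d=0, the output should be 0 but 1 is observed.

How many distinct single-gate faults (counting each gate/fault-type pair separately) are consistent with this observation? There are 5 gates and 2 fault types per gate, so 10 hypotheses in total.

5

Fault-free: N1=0, N2=0, N3=0, N4=0, N5=0 → 0. Observed 1.
  N1 stuck-at-0: output 0 ✗
  N1 stuck-at-1: output 1 ✓
  N2 stuck-at-0: output 0 ✗
  N2 stuck-at-1: output 1 ✓
  N3 stuck-at-0: output 0 ✗
  N3 stuck-at-1: output 1 ✓
  N4 stuck-at-0: output 0 ✗
  N4 stuck-at-1: output 1 ✓
  N5 stuck-at-0: output 0 ✗
  N5 stuck-at-1: output 1 ✓
Consistent faults: {N1 stuck-at-1, N2 stuck-at-1, N3 stuck-at-1, N4 stuck-at-1, N5 stuck-at-1} — 5 in all.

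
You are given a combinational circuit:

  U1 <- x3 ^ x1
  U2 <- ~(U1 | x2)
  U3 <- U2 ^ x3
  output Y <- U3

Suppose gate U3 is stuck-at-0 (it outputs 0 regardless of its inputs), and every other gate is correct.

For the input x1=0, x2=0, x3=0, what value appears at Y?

0

Propagate with U3 forced: U1=0, U2=1, U3=0 [stuck-at-0].
So Y = 0. (Without the fault it would be 1.)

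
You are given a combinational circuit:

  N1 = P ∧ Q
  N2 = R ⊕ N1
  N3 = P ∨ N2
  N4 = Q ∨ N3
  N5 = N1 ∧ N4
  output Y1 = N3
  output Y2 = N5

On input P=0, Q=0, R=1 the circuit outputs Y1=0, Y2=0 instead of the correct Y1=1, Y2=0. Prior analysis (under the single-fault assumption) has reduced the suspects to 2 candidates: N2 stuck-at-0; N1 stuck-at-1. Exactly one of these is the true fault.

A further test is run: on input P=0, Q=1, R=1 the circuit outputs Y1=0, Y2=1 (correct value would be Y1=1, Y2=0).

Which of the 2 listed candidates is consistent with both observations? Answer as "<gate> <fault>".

Evaluate each candidate on input P=0, Q=1, R=1:
  N2 stuck-at-0: N1=0, N2=0 [stuck-at-0], N3=0, N4=1, N5=0 → Y1=0, Y2=0 — eliminated
  N1 stuck-at-1: N1=1 [stuck-at-1], N2=0, N3=0, N4=1, N5=1 → Y1=0, Y2=1 — matches
Only N1 stuck-at-1 reproduces the observed Y1=0, Y2=1.

N1 stuck-at-1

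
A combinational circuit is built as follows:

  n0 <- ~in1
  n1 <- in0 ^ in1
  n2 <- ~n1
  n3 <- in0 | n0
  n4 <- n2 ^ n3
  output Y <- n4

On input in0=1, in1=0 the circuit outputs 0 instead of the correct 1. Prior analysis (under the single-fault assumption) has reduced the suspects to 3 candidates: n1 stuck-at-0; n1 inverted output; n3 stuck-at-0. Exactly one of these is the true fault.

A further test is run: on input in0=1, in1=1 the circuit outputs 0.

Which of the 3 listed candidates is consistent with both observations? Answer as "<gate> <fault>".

Evaluate each candidate on input in0=1, in1=1:
  n1 stuck-at-0: n0=0, n1=0 [stuck-at-0], n2=1, n3=1, n4=0 → 0 — matches
  n1 inverted output: n0=0, n1=1 [inverted output], n2=0, n3=1, n4=1 → 1 — eliminated
  n3 stuck-at-0: n0=0, n1=0, n2=1, n3=0 [stuck-at-0], n4=1 → 1 — eliminated
Only n1 stuck-at-0 reproduces the observed 0.

n1 stuck-at-0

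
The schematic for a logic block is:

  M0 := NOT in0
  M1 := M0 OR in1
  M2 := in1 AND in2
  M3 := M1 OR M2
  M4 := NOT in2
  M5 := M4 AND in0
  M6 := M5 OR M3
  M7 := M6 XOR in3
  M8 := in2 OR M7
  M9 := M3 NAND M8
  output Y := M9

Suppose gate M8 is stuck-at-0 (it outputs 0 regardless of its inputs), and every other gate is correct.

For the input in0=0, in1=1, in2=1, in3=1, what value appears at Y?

Propagate with M8 forced: M0=1, M1=1, M2=1, M3=1, M4=0, M5=0, M6=1, M7=0, M8=0 [stuck-at-0], M9=1.
So Y = 1. (Without the fault it would be 0.)

1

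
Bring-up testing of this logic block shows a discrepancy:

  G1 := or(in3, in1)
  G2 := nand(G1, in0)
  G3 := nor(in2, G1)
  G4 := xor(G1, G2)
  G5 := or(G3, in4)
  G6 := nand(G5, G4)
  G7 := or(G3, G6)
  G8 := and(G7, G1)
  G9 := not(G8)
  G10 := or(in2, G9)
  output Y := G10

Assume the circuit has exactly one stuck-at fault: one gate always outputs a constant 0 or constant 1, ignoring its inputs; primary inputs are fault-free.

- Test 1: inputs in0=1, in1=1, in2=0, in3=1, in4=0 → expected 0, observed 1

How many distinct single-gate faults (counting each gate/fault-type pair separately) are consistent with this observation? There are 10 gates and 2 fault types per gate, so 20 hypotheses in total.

7

Fault-free: G1=1, G2=0, G3=0, G4=1, G5=0, G6=1, G7=1, G8=1, G9=0, G10=0 → 0. Observed 1.
  G1: stuck-at-0 ✓; others ✗
  G2: none of the 2 fault types match ✗
  G3: none of the 2 fault types match ✗
  G4: none of the 2 fault types match ✗
  G5: stuck-at-1 ✓; others ✗
  G6: stuck-at-0 ✓; others ✗
  G7: stuck-at-0 ✓; others ✗
  G8: stuck-at-0 ✓; others ✗
  G9: stuck-at-1 ✓; others ✗
  G10: stuck-at-1 ✓; others ✗
Consistent faults: {G1 stuck-at-0, G5 stuck-at-1, G6 stuck-at-0, G7 stuck-at-0, G8 stuck-at-0, G9 stuck-at-1, G10 stuck-at-1} — 7 in all.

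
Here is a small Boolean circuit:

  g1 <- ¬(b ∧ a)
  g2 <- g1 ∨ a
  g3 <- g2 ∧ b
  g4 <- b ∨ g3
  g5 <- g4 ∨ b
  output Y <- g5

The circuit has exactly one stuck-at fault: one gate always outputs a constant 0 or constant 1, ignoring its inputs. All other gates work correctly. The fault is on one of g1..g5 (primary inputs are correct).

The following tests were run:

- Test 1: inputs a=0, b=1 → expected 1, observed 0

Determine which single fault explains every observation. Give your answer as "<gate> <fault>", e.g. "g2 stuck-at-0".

Fault-free values for test 1 (a=0, b=1): g1=1, g2=1, g3=1, g4=1, g5=1, giving Y=1. Observed 0.
Test 1: faults giving observed 0 are {g5 stuck-at-0}.
Only g5 stuck-at-0 is consistent with every test.

g5 stuck-at-0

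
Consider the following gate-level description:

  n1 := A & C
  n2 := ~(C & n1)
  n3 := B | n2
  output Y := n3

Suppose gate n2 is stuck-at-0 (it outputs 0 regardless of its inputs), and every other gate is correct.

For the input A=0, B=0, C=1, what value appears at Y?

0

Propagate with n2 forced: n1=0, n2=0 [stuck-at-0], n3=0.
So Y = 0. (Without the fault it would be 1.)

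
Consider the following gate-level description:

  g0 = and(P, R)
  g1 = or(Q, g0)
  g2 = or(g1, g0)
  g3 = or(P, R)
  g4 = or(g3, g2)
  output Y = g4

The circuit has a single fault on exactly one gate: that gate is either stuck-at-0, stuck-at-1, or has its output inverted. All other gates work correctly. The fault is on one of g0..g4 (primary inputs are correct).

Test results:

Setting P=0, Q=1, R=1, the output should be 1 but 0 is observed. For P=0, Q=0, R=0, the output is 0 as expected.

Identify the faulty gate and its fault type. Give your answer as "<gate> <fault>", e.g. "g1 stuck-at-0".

Fault-free values for test 1 (P=0, Q=1, R=1): g0=0, g1=1, g2=1, g3=1, g4=1, giving Y=1. Observed 0.
Test 1: faults giving observed 0 are {g4 stuck-at-0, g4 inverted output}.
Test 2 (P=0, Q=0, R=0): fault-free g0=0, g1=0, g2=0, g3=0, g4=0 → 0; observed 0. Eliminates g4 inverted output.
Only g4 stuck-at-0 is consistent with every test.

g4 stuck-at-0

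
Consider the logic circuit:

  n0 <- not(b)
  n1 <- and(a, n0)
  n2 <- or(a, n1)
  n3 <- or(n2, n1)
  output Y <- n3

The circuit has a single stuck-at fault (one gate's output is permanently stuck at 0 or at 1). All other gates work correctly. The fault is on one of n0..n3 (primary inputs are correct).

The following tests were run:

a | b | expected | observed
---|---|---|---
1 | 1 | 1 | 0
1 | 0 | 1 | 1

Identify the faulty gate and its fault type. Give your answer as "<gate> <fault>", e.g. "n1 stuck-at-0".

Fault-free values for test 1 (a=1, b=1): n0=0, n1=0, n2=1, n3=1, giving Y=1. Observed 0.
Test 1: faults giving observed 0 are {n2 stuck-at-0, n3 stuck-at-0}.
Test 2 (a=1, b=0): fault-free n0=1, n1=1, n2=1, n3=1 → 1; observed 1. Eliminates n3 stuck-at-0.
Only n2 stuck-at-0 is consistent with every test.

n2 stuck-at-0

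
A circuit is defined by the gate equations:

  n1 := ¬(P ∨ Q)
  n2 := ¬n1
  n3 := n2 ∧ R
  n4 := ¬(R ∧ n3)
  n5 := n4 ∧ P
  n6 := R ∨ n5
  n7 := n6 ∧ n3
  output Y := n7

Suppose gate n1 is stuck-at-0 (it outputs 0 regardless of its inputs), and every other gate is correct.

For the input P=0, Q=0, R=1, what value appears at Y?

1

Propagate with n1 forced: n1=0 [stuck-at-0], n2=1, n3=1, n4=0, n5=0, n6=1, n7=1.
So Y = 1. (Without the fault it would be 0.)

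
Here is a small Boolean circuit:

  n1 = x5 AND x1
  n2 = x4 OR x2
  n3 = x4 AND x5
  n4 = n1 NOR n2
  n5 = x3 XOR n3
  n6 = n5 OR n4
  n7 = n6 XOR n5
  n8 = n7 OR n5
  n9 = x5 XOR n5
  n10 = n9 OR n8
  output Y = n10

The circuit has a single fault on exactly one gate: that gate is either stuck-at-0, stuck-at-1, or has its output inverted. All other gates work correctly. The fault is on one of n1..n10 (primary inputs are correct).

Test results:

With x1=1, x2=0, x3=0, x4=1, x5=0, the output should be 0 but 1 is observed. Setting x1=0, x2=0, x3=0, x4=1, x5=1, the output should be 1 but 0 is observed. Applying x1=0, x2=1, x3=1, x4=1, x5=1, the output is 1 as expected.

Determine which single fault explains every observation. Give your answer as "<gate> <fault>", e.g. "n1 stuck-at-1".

Fault-free values for test 1 (x1=1, x2=0, x3=0, x4=1, x5=0): n1=0, n2=1, n3=0, n4=0, n5=0, n6=0, n7=0, n8=0, n9=0, n10=0, giving Y=0. Observed 1.
Test 1: faults giving observed 1 are {n2 stuck-at-0, n2 inverted output, n3 stuck-at-1, n3 inverted output, n4 stuck-at-1, n4 inverted output, n5 stuck-at-1, n5 inverted output, n6 stuck-at-1, n6 inverted output, n7 stuck-at-1, n7 inverted output, n8 stuck-at-1, n8 inverted output, n9 stuck-at-1, n9 inverted output, n10 stuck-at-1, n10 inverted output}.
Test 2 (x1=0, x2=0, x3=0, x4=1, x5=1): fault-free n1=0, n2=1, n3=1, n4=0, n5=1, n6=1, n7=0, n8=1, n9=0, n10=1 → 1; observed 0. Eliminates n2 stuck-at-0, n2 inverted output, n3 stuck-at-1, n3 inverted output, n4 stuck-at-1, n4 inverted output, n5 stuck-at-1, n5 inverted output, n6 stuck-at-1, n6 inverted output, n7 stuck-at-1, n7 inverted output, n8 stuck-at-1, n9 stuck-at-1, n9 inverted output, n10 stuck-at-1.
Test 3 (x1=0, x2=1, x3=1, x4=1, x5=1): fault-free n1=0, n2=1, n3=1, n4=0, n5=0, n6=0, n7=0, n8=0, n9=1, n10=1 → 1; observed 1. Eliminates n10 inverted output.
Only n8 inverted output is consistent with every test.

n8 inverted output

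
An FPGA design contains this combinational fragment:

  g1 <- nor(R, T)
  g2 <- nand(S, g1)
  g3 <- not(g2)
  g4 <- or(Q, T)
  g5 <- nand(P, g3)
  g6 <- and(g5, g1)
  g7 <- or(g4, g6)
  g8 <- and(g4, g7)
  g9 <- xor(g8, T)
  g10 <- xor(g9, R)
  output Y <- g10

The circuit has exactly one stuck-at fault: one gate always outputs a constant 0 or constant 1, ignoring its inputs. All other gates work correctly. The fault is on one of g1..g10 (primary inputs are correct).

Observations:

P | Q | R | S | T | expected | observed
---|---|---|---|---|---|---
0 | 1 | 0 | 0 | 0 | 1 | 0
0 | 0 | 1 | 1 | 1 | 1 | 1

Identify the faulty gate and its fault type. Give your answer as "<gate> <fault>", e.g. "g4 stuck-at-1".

g9 stuck-at-0

Fault-free values for test 1 (P=0, Q=1, R=0, S=0, T=0): g1=1, g2=1, g3=0, g4=1, g5=1, g6=1, g7=1, g8=1, g9=1, g10=1, giving Y=1. Observed 0.
Test 1: faults giving observed 0 are {g4 stuck-at-0, g7 stuck-at-0, g8 stuck-at-0, g9 stuck-at-0, g10 stuck-at-0}.
Test 2 (P=0, Q=0, R=1, S=1, T=1): fault-free g1=0, g2=1, g3=0, g4=1, g5=1, g6=0, g7=1, g8=1, g9=0, g10=1 → 1; observed 1. Eliminates g4 stuck-at-0, g7 stuck-at-0, g8 stuck-at-0, g10 stuck-at-0.
Only g9 stuck-at-0 is consistent with every test.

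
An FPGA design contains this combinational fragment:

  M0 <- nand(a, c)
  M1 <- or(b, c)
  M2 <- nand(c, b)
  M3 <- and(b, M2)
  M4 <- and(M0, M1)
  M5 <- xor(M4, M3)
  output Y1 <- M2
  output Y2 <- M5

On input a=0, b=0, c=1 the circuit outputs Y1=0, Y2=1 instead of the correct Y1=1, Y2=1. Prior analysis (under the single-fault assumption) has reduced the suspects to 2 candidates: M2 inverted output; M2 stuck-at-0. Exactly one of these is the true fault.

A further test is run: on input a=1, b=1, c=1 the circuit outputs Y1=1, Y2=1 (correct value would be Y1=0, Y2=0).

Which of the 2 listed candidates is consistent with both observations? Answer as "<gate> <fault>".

M2 inverted output

Evaluate each candidate on input a=1, b=1, c=1:
  M2 inverted output: M0=0, M1=1, M2=1 [inverted output], M3=1, M4=0, M5=1 → Y1=1, Y2=1 — matches
  M2 stuck-at-0: M0=0, M1=1, M2=0 [stuck-at-0], M3=0, M4=0, M5=0 → Y1=0, Y2=0 — eliminated
Only M2 inverted output reproduces the observed Y1=1, Y2=1.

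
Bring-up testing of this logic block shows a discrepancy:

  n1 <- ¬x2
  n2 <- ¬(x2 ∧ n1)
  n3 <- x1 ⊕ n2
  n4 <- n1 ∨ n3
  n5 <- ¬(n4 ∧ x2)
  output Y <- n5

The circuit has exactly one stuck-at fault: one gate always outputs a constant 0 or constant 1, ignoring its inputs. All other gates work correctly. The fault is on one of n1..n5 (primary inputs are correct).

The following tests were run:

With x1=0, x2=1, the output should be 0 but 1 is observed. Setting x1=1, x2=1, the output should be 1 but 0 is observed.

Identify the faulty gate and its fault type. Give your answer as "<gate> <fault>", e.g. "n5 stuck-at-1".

n2 stuck-at-0

Fault-free values for test 1 (x1=0, x2=1): n1=0, n2=1, n3=1, n4=1, n5=0, giving Y=0. Observed 1.
Test 1: faults giving observed 1 are {n2 stuck-at-0, n3 stuck-at-0, n4 stuck-at-0, n5 stuck-at-1}.
Test 2 (x1=1, x2=1): fault-free n1=0, n2=1, n3=0, n4=0, n5=1 → 1; observed 0. Eliminates n3 stuck-at-0, n4 stuck-at-0, n5 stuck-at-1.
Only n2 stuck-at-0 is consistent with every test.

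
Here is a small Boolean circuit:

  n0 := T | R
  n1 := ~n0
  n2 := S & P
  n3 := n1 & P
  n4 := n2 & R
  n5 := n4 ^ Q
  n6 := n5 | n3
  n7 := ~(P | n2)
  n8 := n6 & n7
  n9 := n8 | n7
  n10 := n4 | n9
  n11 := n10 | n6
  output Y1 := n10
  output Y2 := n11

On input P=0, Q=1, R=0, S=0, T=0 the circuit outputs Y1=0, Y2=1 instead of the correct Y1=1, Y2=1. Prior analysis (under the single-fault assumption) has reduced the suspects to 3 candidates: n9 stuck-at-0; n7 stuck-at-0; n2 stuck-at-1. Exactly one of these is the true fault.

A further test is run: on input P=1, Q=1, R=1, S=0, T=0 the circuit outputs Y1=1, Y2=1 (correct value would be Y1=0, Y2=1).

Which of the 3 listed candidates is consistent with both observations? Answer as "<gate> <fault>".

Evaluate each candidate on input P=1, Q=1, R=1, S=0, T=0:
  n9 stuck-at-0: n0=1, n1=0, n2=0, n3=0, n4=0, n5=1, n6=1, n7=0, n8=0, n9=0 [stuck-at-0], n10=0, n11=1 → Y1=0, Y2=1 — eliminated
  n7 stuck-at-0: n0=1, n1=0, n2=0, n3=0, n4=0, n5=1, n6=1, n7=0 [stuck-at-0], n8=0, n9=0, n10=0, n11=1 → Y1=0, Y2=1 — eliminated
  n2 stuck-at-1: n0=1, n1=0, n2=1 [stuck-at-1], n3=0, n4=1, n5=0, n6=0, n7=0, n8=0, n9=0, n10=1, n11=1 → Y1=1, Y2=1 — matches
Only n2 stuck-at-1 reproduces the observed Y1=1, Y2=1.

n2 stuck-at-1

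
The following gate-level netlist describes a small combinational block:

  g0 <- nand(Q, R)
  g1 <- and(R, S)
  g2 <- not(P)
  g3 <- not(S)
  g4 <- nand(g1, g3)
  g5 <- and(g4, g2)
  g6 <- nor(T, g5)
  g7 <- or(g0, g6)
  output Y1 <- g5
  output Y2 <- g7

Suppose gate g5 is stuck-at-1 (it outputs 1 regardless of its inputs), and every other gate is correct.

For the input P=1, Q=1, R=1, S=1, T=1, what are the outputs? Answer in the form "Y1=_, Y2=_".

Y1=1, Y2=0

Propagate with g5 forced: g0=0, g1=1, g2=0, g3=0, g4=1, g5=1 [stuck-at-1], g6=0, g7=0.
So the outputs are Y1=1, Y2=0. (Without the fault they would be Y1=0, Y2=0.)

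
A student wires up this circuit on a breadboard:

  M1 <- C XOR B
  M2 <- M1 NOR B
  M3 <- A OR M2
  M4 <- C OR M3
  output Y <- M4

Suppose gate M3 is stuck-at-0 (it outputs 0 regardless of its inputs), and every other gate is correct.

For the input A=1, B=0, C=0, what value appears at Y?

0

Propagate with M3 forced: M1=0, M2=1, M3=0 [stuck-at-0], M4=0.
So Y = 0. (Without the fault it would be 1.)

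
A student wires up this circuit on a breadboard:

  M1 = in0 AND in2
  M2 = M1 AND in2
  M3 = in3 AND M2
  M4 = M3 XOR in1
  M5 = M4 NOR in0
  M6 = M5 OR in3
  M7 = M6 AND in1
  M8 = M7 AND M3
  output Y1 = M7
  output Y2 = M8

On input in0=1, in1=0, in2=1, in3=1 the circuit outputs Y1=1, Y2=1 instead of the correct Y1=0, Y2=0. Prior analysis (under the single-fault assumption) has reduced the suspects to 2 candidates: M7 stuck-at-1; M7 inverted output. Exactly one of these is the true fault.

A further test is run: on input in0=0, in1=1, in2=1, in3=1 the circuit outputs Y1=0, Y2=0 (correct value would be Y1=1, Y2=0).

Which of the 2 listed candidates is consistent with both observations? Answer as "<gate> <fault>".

Evaluate each candidate on input in0=0, in1=1, in2=1, in3=1:
  M7 stuck-at-1: M1=0, M2=0, M3=0, M4=1, M5=0, M6=1, M7=1 [stuck-at-1], M8=0 → Y1=1, Y2=0 — eliminated
  M7 inverted output: M1=0, M2=0, M3=0, M4=1, M5=0, M6=1, M7=0 [inverted output], M8=0 → Y1=0, Y2=0 — matches
Only M7 inverted output reproduces the observed Y1=0, Y2=0.

M7 inverted output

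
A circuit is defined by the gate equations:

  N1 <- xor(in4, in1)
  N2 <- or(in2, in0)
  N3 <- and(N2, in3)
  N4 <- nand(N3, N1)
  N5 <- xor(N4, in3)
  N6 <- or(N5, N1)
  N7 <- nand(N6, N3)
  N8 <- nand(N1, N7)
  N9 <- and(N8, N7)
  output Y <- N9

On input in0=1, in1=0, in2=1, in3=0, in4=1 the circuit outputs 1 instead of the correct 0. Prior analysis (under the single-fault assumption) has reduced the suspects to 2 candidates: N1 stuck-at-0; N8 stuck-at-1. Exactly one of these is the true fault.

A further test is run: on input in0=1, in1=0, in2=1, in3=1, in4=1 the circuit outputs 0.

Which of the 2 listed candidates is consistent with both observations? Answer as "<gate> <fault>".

N8 stuck-at-1

Evaluate each candidate on input in0=1, in1=0, in2=1, in3=1, in4=1:
  N1 stuck-at-0: N1=0 [stuck-at-0], N2=1, N3=1, N4=1, N5=0, N6=0, N7=1, N8=1, N9=1 → 1 — eliminated
  N8 stuck-at-1: N1=1, N2=1, N3=1, N4=0, N5=1, N6=1, N7=0, N8=1 [stuck-at-1], N9=0 → 0 — matches
Only N8 stuck-at-1 reproduces the observed 0.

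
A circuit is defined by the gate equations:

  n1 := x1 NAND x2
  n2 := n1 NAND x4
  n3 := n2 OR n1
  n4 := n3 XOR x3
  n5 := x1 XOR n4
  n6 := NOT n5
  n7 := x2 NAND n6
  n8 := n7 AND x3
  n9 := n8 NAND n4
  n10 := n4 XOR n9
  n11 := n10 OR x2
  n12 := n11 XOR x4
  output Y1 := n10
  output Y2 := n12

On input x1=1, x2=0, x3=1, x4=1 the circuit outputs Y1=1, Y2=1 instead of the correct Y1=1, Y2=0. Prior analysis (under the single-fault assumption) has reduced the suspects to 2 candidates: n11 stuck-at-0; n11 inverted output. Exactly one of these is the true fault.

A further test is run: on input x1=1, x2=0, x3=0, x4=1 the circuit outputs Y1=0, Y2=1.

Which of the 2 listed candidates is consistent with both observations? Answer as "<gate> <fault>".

Evaluate each candidate on input x1=1, x2=0, x3=0, x4=1:
  n11 stuck-at-0: n1=1, n2=0, n3=1, n4=1, n5=0, n6=1, n7=1, n8=0, n9=1, n10=0, n11=0 [stuck-at-0], n12=1 → Y1=0, Y2=1 — matches
  n11 inverted output: n1=1, n2=0, n3=1, n4=1, n5=0, n6=1, n7=1, n8=0, n9=1, n10=0, n11=1 [inverted output], n12=0 → Y1=0, Y2=0 — eliminated
Only n11 stuck-at-0 reproduces the observed Y1=0, Y2=1.

n11 stuck-at-0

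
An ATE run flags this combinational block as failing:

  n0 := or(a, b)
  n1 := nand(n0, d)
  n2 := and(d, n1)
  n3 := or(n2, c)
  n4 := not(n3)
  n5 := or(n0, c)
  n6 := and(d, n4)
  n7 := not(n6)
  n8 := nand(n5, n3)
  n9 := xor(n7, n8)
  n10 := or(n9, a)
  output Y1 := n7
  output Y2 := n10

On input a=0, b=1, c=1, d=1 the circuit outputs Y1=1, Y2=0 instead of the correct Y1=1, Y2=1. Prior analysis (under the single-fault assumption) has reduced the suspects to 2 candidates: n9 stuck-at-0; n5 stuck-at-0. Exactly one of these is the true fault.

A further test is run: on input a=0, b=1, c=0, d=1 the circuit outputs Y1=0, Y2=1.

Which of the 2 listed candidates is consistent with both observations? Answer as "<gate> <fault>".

Evaluate each candidate on input a=0, b=1, c=0, d=1:
  n9 stuck-at-0: n0=1, n1=0, n2=0, n3=0, n4=1, n5=1, n6=1, n7=0, n8=1, n9=0 [stuck-at-0], n10=0 → Y1=0, Y2=0 — eliminated
  n5 stuck-at-0: n0=1, n1=0, n2=0, n3=0, n4=1, n5=0 [stuck-at-0], n6=1, n7=0, n8=1, n9=1, n10=1 → Y1=0, Y2=1 — matches
Only n5 stuck-at-0 reproduces the observed Y1=0, Y2=1.

n5 stuck-at-0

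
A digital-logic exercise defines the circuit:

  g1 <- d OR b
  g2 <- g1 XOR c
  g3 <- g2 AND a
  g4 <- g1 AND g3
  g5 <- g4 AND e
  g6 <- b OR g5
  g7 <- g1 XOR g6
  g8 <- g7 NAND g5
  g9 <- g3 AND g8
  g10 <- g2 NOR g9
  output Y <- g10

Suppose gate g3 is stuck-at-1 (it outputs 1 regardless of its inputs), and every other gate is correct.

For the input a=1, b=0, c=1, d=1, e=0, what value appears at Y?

0

Propagate with g3 forced: g1=1, g2=0, g3=1 [stuck-at-1], g4=1, g5=0, g6=0, g7=1, g8=1, g9=1, g10=0.
So Y = 0. (Without the fault it would be 1.)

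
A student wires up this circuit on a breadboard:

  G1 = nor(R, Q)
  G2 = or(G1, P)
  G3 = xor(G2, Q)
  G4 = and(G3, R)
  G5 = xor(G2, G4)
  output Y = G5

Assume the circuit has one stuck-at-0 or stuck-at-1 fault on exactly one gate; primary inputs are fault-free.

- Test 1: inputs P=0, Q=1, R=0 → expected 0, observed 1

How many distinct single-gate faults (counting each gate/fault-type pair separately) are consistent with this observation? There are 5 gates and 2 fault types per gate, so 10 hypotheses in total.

4

Fault-free: G1=0, G2=0, G3=1, G4=0, G5=0 → 0. Observed 1.
  G1 stuck-at-0: output 0 ✗
  G1 stuck-at-1: output 1 ✓
  G2 stuck-at-0: output 0 ✗
  G2 stuck-at-1: output 1 ✓
  G3 stuck-at-0: output 0 ✗
  G3 stuck-at-1: output 0 ✗
  G4 stuck-at-0: output 0 ✗
  G4 stuck-at-1: output 1 ✓
  G5 stuck-at-0: output 0 ✗
  G5 stuck-at-1: output 1 ✓
Consistent faults: {G1 stuck-at-1, G2 stuck-at-1, G4 stuck-at-1, G5 stuck-at-1} — 4 in all.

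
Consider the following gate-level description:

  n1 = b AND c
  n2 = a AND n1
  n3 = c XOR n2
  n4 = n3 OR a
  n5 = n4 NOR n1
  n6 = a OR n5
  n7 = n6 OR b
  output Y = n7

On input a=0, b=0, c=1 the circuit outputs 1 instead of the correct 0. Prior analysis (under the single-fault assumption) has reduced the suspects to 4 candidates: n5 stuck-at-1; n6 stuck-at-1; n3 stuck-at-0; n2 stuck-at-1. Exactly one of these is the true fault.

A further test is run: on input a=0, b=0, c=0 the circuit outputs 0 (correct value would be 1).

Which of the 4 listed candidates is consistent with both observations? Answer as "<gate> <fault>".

Evaluate each candidate on input a=0, b=0, c=0:
  n5 stuck-at-1: n1=0, n2=0, n3=0, n4=0, n5=1 [stuck-at-1], n6=1, n7=1 → 1 — eliminated
  n6 stuck-at-1: n1=0, n2=0, n3=0, n4=0, n5=1, n6=1 [stuck-at-1], n7=1 → 1 — eliminated
  n3 stuck-at-0: n1=0, n2=0, n3=0 [stuck-at-0], n4=0, n5=1, n6=1, n7=1 → 1 — eliminated
  n2 stuck-at-1: n1=0, n2=1 [stuck-at-1], n3=1, n4=1, n5=0, n6=0, n7=0 → 0 — matches
Only n2 stuck-at-1 reproduces the observed 0.

n2 stuck-at-1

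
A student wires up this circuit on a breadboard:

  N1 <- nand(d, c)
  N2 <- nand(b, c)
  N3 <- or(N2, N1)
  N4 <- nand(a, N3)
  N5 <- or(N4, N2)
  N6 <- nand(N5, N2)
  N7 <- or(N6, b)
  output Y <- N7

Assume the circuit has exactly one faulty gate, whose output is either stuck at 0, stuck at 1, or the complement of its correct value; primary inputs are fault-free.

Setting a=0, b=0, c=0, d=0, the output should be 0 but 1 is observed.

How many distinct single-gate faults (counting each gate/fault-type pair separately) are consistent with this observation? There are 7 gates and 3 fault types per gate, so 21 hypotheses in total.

Fault-free: N1=1, N2=1, N3=1, N4=1, N5=1, N6=0, N7=0 → 0. Observed 1.
  N1: none of the 3 fault types match ✗
  N2: stuck-at-0, inverted output ✓; others ✗
  N3: none of the 3 fault types match ✗
  N4: none of the 3 fault types match ✗
  N5: stuck-at-0, inverted output ✓; others ✗
  N6: stuck-at-1, inverted output ✓; others ✗
  N7: stuck-at-1, inverted output ✓; others ✗
Consistent faults: {N2 stuck-at-0, N2 inverted output, N5 stuck-at-0, N5 inverted output, N6 stuck-at-1, N6 inverted output, N7 stuck-at-1, N7 inverted output} — 8 in all.

8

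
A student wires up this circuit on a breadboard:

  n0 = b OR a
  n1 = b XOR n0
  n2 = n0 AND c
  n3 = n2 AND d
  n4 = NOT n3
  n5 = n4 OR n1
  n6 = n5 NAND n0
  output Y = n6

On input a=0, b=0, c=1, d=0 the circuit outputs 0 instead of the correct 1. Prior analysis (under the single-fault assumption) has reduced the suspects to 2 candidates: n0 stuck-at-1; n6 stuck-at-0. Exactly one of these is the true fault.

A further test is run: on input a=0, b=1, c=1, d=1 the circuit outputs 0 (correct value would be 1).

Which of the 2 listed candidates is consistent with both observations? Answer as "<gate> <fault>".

Evaluate each candidate on input a=0, b=1, c=1, d=1:
  n0 stuck-at-1: n0=1 [stuck-at-1], n1=0, n2=1, n3=1, n4=0, n5=0, n6=1 → 1 — eliminated
  n6 stuck-at-0: n0=1, n1=0, n2=1, n3=1, n4=0, n5=0, n6=0 [stuck-at-0] → 0 — matches
Only n6 stuck-at-0 reproduces the observed 0.

n6 stuck-at-0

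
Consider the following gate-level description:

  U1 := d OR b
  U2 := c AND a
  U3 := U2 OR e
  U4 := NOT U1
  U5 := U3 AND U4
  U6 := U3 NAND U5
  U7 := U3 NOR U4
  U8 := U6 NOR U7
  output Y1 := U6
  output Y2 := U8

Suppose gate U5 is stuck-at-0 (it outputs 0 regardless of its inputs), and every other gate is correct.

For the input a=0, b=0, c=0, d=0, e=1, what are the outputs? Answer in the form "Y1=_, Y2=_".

Propagate with U5 forced: U1=0, U2=0, U3=1, U4=1, U5=0 [stuck-at-0], U6=1, U7=0, U8=0.
So the outputs are Y1=1, Y2=0. (Without the fault they would be Y1=0, Y2=1.)

Y1=1, Y2=0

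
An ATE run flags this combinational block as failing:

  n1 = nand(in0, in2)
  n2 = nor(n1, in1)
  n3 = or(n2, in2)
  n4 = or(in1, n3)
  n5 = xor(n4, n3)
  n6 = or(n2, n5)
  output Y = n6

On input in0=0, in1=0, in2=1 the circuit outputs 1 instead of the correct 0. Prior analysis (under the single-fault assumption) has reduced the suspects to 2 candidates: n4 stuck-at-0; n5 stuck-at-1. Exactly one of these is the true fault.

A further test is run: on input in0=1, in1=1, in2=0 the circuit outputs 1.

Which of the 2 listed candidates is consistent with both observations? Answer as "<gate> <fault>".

Evaluate each candidate on input in0=1, in1=1, in2=0:
  n4 stuck-at-0: n1=1, n2=0, n3=0, n4=0 [stuck-at-0], n5=0, n6=0 → 0 — eliminated
  n5 stuck-at-1: n1=1, n2=0, n3=0, n4=1, n5=1 [stuck-at-1], n6=1 → 1 — matches
Only n5 stuck-at-1 reproduces the observed 1.

n5 stuck-at-1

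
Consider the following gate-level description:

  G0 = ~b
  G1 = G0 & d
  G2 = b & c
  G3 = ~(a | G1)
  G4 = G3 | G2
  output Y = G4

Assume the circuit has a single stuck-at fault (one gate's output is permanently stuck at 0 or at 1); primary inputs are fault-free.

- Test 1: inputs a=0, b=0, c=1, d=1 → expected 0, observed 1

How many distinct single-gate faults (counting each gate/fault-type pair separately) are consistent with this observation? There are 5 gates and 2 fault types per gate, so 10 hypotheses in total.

Fault-free: G0=1, G1=1, G2=0, G3=0, G4=0 → 0. Observed 1.
  G0 stuck-at-0: output 1 ✓
  G0 stuck-at-1: output 0 ✗
  G1 stuck-at-0: output 1 ✓
  G1 stuck-at-1: output 0 ✗
  G2 stuck-at-0: output 0 ✗
  G2 stuck-at-1: output 1 ✓
  G3 stuck-at-0: output 0 ✗
  G3 stuck-at-1: output 1 ✓
  G4 stuck-at-0: output 0 ✗
  G4 stuck-at-1: output 1 ✓
Consistent faults: {G0 stuck-at-0, G1 stuck-at-0, G2 stuck-at-1, G3 stuck-at-1, G4 stuck-at-1} — 5 in all.

5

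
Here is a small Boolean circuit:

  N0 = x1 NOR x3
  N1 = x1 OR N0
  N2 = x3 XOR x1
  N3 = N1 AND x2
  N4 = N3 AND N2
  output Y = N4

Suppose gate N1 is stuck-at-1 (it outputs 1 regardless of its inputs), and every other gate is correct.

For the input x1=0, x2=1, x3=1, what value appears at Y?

Propagate with N1 forced: N0=0, N1=1 [stuck-at-1], N2=1, N3=1, N4=1.
So Y = 1. (Without the fault it would be 0.)

1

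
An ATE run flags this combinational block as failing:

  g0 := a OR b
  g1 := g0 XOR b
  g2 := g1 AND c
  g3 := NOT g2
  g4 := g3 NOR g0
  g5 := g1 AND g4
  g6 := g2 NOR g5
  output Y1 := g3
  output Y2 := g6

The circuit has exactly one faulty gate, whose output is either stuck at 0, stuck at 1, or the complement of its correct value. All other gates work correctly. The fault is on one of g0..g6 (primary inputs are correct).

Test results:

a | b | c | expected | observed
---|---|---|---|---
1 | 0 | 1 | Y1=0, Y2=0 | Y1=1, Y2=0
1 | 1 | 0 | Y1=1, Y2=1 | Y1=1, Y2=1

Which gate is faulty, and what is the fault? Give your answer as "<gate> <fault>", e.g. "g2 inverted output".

Fault-free values for test 1 (a=1, b=0, c=1): g0=1, g1=1, g2=1, g3=0, g4=0, g5=0, g6=0, giving Y1=0, Y2=0. Observed Y1=1, Y2=0.
Test 1: faults giving observed Y1=1, Y2=0 are {g3 stuck-at-1, g3 inverted output}.
Test 2 (a=1, b=1, c=0): fault-free g0=1, g1=0, g2=0, g3=1, g4=0, g5=0, g6=1 → Y1=1, Y2=1; observed Y1=1, Y2=1. Eliminates g3 inverted output.
Only g3 stuck-at-1 is consistent with every test.

g3 stuck-at-1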